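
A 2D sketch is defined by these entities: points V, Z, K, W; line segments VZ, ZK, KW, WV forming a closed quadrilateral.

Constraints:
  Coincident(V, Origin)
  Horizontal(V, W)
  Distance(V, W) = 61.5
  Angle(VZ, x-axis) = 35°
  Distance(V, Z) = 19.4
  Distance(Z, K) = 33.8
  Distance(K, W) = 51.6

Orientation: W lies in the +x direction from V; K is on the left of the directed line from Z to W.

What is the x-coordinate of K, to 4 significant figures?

30.79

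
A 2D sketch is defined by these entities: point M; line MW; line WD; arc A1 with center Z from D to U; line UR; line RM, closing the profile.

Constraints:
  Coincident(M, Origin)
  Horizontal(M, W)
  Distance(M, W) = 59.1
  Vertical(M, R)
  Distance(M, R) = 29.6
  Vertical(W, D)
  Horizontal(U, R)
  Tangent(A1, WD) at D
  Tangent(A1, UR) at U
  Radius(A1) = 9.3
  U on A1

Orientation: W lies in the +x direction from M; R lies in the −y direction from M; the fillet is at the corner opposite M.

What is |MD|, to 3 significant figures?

62.5

The virtual corner opposite M is at (59.1, -29.6). Tangency of A1 to WD means the radius ZD is perpendicular to WD and the tangent condition forces ZU to be normal to UR, with radius 9.3, so the center Z sits 9.3 in from both sides at Z = (49.8, -20.3). That places the tangent points at D = (59.1, -20.3) on WD and U = (49.8, -29.6) on UR. Then |MD| = |D − M| = 62.5.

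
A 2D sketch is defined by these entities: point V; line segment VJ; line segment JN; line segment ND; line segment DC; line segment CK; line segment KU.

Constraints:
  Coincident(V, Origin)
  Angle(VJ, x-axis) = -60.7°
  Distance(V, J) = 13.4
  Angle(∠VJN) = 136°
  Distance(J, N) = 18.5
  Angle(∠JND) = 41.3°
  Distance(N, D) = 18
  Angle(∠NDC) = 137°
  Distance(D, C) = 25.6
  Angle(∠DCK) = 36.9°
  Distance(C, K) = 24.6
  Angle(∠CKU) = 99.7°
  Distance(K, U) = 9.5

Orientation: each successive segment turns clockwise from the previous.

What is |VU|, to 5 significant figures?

16.809

∠DCK = 36.9° gives CK at -69.500° from the x-axis; with |CK| = 24.6, K = (9.6466, -11.969). ∠CKU = 99.7° gives KU at -149.80° from the x-axis; with |KU| = 9.5, U = (1.4360, -16.748). Then |VU| = |U − V| = 16.809.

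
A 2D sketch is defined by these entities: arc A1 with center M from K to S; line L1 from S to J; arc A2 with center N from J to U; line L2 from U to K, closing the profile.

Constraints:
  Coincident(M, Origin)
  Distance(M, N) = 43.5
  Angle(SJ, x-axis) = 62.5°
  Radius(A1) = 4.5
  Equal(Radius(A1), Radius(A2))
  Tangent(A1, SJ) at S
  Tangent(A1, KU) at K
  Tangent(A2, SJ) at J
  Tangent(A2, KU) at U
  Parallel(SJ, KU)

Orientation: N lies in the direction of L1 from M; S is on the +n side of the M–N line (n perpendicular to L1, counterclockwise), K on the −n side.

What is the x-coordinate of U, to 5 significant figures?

24.078

The slot axis is L1's direction at 62.5°, so u = (cos 62.5°, sin 62.5°) = (0.46175, 0.88701) and n = (−sin 62.5°, cos 62.5°) = (-0.88701, 0.46175). M is at the origin and N lies 43.5 along u from M, so N = 43.5·u = (20.086, 38.585). Tangency of A1 to both parallel lines with radius 4.5 puts S and K at M ± 4.5·n: S = (-3.9915, 2.0779), K = (3.9915, -2.0779). Equal radii place J and U the same way about N: J = N + 4.5·n = (16.095, 40.663), U = N − 4.5·n = (24.078, 36.507). So U.x = 24.078.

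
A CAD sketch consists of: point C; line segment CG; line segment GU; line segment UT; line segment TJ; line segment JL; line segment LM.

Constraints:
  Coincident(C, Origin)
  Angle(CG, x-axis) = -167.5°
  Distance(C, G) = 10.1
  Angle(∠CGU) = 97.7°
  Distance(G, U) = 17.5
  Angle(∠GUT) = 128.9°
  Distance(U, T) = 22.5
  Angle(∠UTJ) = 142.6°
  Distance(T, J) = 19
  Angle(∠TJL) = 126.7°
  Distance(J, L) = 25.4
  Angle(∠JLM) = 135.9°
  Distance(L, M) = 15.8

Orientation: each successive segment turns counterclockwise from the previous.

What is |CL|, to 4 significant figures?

44.32

C is at the origin; CG runs at -167.5° with length 10.1, so G = (-9.861, -2.186). ∠CGU = 97.7° gives GU at -85.20° from the x-axis; with |GU| = 17.5, U = (-8.396, -19.62). ∠GUT = 128.9° gives UT at -34.10° from the x-axis; with |UT| = 22.5, T = (10.24, -32.24). ∠UTJ = 142.6° gives TJ at 3.300° from the x-axis; with |TJ| = 19.0, J = (29.20, -31.15). ∠TJL = 126.7° gives JL at 56.60° from the x-axis; with |JL| = 25.4, L = (43.19, -9.940). Then |CL| = |L − C| = 44.32.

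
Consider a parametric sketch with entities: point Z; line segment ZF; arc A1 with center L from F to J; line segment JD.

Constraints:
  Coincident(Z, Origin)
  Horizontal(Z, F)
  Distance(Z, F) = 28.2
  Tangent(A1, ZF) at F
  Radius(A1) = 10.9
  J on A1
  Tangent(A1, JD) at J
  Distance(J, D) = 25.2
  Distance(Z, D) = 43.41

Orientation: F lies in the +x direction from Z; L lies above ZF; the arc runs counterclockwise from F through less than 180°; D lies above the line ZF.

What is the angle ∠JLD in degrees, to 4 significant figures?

66.61°

Z is at the origin; Z and F share the same y with |ZF| = 28.2 and F on the +x side, so F = (28.20, 0.000). The tangent condition forces LF to be normal to ZF, so L = F + (0, 10.9) = (28.20, 10.90). Since LJ ⟂ JD (tangency), |LD| = √(10.9² + 25.2²) = 27.46 regardless of where J sits on A1. So D lies on both circle(Z, 43.41) and circle(L, 27.46); the above-ZF intersection is D = (21.73, 37.58). J is the foot of the tangent from D: J = (36.90, 17.46).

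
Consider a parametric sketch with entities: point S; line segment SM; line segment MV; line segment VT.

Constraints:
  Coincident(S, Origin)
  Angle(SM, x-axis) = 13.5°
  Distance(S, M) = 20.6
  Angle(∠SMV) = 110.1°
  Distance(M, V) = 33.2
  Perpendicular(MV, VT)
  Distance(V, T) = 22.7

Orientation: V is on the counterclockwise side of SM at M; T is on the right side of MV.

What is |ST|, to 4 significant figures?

58.23

S is at the origin; SM runs at 13.5° with length 20.6, so M = 20.6·(cos 13.5°, sin 13.5°) = (20.03, 4.809). ∠SMV = 110.1°, so MV runs at 13.5° + (180° − 110.1°) = 83.40° from the x-axis; with |MV| = 33.2, V = M + 33.2·(cos 83.40°, sin 83.40°) = (23.85, 37.79). MV ⟂ VT; with |VT| = 22.7 on the right of MV, T = V + 22.7·(0.9934, -0.1149) = (46.40, 35.18). Then |ST| = |T − S| = 58.23.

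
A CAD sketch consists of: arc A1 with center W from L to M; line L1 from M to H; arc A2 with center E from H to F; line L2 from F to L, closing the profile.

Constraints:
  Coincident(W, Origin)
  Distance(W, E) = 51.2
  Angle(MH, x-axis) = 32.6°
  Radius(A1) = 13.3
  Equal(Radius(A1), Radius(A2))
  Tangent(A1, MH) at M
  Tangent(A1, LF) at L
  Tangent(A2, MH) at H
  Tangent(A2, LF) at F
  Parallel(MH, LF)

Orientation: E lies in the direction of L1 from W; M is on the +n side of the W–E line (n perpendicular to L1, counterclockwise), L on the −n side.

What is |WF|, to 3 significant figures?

52.9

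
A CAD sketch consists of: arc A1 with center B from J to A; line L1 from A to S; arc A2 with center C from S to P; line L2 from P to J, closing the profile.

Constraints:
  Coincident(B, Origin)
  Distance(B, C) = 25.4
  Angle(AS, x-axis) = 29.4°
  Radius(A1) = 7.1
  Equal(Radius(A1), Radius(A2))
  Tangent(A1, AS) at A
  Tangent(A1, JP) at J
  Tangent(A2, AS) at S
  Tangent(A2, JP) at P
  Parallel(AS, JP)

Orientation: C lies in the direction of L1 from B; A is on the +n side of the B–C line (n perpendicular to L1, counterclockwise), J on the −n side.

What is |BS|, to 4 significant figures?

26.37

Tangency of A1 to both parallel lines with radius 7.1 puts A and J at B ± 7.1·n: A = (-3.485, 6.186), J = (3.485, -6.186). Equal radii place S and P the same way about C: S = C + 7.1·n = (18.64, 18.65), P = C − 7.1·n = (25.61, 6.283). Then |BS| = |S − B| = 26.37.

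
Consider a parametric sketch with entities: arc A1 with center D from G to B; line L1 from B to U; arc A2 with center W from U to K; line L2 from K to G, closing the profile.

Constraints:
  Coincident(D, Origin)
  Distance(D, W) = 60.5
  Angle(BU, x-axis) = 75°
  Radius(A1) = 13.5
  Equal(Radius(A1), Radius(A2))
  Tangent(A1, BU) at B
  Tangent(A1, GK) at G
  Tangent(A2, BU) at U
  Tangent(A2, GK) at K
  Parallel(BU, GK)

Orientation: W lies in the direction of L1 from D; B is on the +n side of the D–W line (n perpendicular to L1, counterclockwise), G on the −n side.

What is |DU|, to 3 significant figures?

62.0

The slot axis is L1's direction at 75.0°, so u = (cos 75.0°, sin 75.0°) = (0.259, 0.966) and n = (−sin 75.0°, cos 75.0°) = (-0.966, 0.259). D is at the origin and W lies 60.5 along u from D, so W = 60.5·u = (15.7, 58.4). Tangency of A1 to both parallel lines with radius 13.5 puts B and G at D ± 13.5·n: B = (-13.0, 3.49), G = (13.0, -3.49). Equal radii place U and K the same way about W: U = W + 13.5·n = (2.62, 61.9), K = W − 13.5·n = (28.7, 54.9). Then |DU| = |U − D| = 62.0.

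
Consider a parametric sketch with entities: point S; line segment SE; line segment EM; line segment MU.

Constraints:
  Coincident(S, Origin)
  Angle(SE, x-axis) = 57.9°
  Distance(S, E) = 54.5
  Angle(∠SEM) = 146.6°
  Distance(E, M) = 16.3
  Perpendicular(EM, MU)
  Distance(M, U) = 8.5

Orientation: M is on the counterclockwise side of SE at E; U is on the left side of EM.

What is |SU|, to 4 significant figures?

65.43

∠SEM = 146.6°, so EM runs at 57.9° + (180° − 146.6°) = 91.30° from the x-axis; with |EM| = 16.3, M = E + 16.3·(cos 91.30°, sin 91.30°) = (28.59, 62.46). The perpendicularity gives MU at right angles to EM; with |MU| = 8.5 on the left of EM, U = M + 8.5·(-0.9997, -0.02269) = (20.09, 62.27). Then |SU| = |U − S| = 65.43.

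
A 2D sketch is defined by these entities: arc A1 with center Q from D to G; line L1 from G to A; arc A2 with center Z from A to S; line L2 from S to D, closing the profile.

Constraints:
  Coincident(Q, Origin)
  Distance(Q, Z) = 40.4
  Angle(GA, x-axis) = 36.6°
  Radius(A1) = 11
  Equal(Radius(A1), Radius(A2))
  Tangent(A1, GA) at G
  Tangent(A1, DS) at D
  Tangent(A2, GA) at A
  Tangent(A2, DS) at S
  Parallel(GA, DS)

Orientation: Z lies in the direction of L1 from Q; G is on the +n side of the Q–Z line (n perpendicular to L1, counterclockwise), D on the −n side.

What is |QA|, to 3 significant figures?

41.9

The slot axis is L1's direction at 36.6°, so u = (cos 36.6°, sin 36.6°) = (0.803, 0.596) and n = (−sin 36.6°, cos 36.6°) = (-0.596, 0.803). Q is at the origin and Z lies 40.4 along u from Q, so Z = 40.4·u = (32.4, 24.1). Tangency of A1 to both parallel lines with radius 11.0 puts G and D at Q ± 11.0·n: G = (-6.56, 8.83), D = (6.56, -8.83). Equal radii place A and S the same way about Z: A = Z + 11.0·n = (25.9, 32.9), S = Z − 11.0·n = (39.0, 15.3). Then |QA| = |A − Q| = 41.9.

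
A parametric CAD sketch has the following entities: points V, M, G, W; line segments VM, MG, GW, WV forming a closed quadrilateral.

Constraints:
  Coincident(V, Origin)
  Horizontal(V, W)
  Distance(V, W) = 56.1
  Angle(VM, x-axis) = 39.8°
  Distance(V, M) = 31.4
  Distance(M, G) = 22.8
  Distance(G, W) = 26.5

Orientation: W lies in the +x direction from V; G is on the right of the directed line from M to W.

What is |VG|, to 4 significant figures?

29.74

V is at the origin; V and W share the same y with |VW| = 56.1 and W in +x, so W = (56.1, 0). VM runs at 39.8° with |VM| = 31.4, so M = (24.12, 20.10). G is determined by |MG| = 22.8 and |GW| = 26.5 together: it lies at the intersection of circle(M, 22.8) and circle(W, 26.5). With |MW| = 37.77, the foot of the radical line on MW is 16.47 from M and the perpendicular offset is √(22.8² − 16.47²) = 15.77. Taking the right-of-MW solution: G = (29.68, -2.014).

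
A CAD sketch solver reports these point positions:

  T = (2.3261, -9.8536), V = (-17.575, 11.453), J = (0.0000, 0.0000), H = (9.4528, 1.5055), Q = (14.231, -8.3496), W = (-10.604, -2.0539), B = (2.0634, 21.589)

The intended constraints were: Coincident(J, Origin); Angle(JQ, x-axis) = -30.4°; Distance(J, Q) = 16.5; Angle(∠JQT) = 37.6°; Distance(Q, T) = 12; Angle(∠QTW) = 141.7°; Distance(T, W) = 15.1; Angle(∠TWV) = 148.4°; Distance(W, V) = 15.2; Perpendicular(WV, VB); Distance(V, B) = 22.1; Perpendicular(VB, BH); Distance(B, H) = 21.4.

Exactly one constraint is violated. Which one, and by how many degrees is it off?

Perpendicular(VB, BH) — off by 7.10°.

J = (0.00, 0.00) ✓; JQ at -30.40° ✓; |JQ| = 16.50 ✓; ∠JQT = 37.60° ✓; |QT| = 12.00 ✓; ∠QTW = 141.7° ✓; |TW| = 15.10 ✓; ∠TWV = 148.4° ✓; |WV| = 15.20 ✓; ∠(WV, VB) = 90.00° ✓; |VB| = 22.10 ✓; ∠(VB, BH) = 97.10° ✗; |BH| = 21.40 ✓.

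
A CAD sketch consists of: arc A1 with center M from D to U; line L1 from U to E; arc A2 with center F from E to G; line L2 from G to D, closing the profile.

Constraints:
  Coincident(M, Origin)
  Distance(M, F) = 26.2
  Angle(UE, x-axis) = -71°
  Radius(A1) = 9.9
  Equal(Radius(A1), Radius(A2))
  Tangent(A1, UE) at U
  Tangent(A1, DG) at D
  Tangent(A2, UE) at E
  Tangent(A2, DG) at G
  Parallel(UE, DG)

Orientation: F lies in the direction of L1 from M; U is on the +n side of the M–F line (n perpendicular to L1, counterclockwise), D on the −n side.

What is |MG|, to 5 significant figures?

28.008

The slot axis is L1's direction at -71.0°, so u = (cos -71.0°, sin -71.0°) = (0.32557, -0.94552) and n = (−sin -71.0°, cos -71.0°) = (0.94552, 0.32557). M is at the origin and F lies 26.2 along u from M, so F = 26.2·u = (8.5299, -24.773). Tangency of A1 to both parallel lines with radius 9.9 puts U and D at M ± 9.9·n: U = (9.3606, 3.2231), D = (-9.3606, -3.2231). Equal radii place E and G the same way about F: E = F + 9.9·n = (17.891, -21.549), G = F − 9.9·n = (-0.83075, -27.996). Then |MG| = |G − M| = 28.008.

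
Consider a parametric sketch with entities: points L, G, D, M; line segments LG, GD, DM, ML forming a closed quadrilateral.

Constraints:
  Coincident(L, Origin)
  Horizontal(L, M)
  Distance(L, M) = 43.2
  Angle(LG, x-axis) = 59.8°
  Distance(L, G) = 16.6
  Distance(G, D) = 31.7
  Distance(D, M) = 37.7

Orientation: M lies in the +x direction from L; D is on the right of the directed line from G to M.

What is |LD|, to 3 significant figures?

19.9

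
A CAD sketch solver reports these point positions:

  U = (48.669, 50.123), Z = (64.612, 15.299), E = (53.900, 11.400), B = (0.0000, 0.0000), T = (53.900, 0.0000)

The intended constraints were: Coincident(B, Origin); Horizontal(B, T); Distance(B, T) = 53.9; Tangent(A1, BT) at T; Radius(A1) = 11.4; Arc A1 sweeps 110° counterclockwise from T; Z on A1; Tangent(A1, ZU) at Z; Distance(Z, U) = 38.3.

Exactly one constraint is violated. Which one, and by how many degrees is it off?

Tangent(A1, ZU) at Z — off by 4.60°.

B = (0.00, 0.00) ✓; B.y = 0.00, T.y = 0.00 ✓; |BT| = 53.90 ✓; ∠(ET, TB) = 90.00° ✓; |ET| = 11.40 ✓; bearing(E→Z) − bearing(E→T) = 110.0° ✓; |EZ| = 11.40 ✓; ∠(EZ, ZU) = 85.40° ✗; |ZU| = 38.30 ✓.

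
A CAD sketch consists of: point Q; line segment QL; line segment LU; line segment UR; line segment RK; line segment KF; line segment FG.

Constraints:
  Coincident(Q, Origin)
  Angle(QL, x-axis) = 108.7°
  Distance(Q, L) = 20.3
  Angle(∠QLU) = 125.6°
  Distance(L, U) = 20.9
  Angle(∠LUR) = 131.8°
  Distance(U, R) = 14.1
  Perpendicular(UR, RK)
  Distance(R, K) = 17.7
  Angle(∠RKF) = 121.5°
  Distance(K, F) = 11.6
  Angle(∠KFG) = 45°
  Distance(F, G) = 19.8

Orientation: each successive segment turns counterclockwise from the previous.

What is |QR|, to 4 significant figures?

42.54

∠QLU = 125.6° gives LU at 163.1° from the x-axis; with |LU| = 20.9, U = (-26.51, 25.30). ∠LUR = 131.8° gives UR at -148.7° from the x-axis; with |UR| = 14.1, R = (-38.55, 17.98). Then |QR| = |R − Q| = 42.54.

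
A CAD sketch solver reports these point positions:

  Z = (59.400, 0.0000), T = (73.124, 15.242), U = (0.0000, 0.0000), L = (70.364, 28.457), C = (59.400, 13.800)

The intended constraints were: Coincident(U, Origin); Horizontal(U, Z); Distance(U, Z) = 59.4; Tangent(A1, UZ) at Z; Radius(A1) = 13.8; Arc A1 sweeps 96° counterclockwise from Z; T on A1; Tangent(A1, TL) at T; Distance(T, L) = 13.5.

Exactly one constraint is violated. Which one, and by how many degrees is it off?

Tangent(A1, TL) at T — off by 5.80°.

U = (0.00, 0.00) ✓; U.y = 0.00, Z.y = 0.00 ✓; |UZ| = 59.40 ✓; ∠(CZ, ZU) = 90.00° ✓; |CZ| = 13.80 ✓; bearing(C→T) − bearing(C→Z) = 96.00° ✓; |CT| = 13.80 ✓; ∠(CT, TL) = 84.20° ✗; |TL| = 13.50 ✓.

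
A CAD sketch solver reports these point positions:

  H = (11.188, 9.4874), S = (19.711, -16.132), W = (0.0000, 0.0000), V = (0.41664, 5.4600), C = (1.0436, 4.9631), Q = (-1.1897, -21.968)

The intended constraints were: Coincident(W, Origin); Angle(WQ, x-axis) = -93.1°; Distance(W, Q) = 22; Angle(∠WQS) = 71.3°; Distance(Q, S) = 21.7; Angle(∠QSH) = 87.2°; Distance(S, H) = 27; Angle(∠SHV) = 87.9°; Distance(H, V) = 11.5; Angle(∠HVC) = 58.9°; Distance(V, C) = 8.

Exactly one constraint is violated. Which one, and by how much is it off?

Distance(V, C) = 8 — off by 7.20.

W = (0.00, 0.00) ✓; WQ at -93.10° ✓; |WQ| = 22.00 ✓; ∠WQS = 71.30° ✓; |QS| = 21.70 ✓; ∠QSH = 87.20° ✓; |SH| = 27.00 ✓; ∠SHV = 87.90° ✓; |HV| = 11.50 ✓; ∠HVC = 58.90° ✓; |VC| = 0.8000 ✗.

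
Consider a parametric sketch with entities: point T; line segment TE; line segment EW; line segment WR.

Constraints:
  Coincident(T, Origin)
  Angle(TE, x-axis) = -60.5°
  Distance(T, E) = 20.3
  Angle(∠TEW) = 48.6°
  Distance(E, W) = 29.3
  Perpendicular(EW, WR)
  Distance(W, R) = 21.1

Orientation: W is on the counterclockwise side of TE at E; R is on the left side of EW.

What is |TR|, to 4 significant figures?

16.93

T is at the origin; TE runs at -60.5° with length 20.3, so E = 20.3·(cos -60.5°, sin -60.5°) = (9.996, -17.67). ∠TEW = 48.6°, so EW runs at -60.5° + (180° − 48.6°) = 70.90° from the x-axis; with |EW| = 29.3, W = E + 29.3·(cos 70.90°, sin 70.90°) = (19.58, 10.02). The perpendicularity gives WR at right angles to EW; with |WR| = 21.1 on the left of EW, R = W + 21.1·(-0.9449, 0.3272) = (-0.3547, 16.92). Then |TR| = |R − T| = 16.93.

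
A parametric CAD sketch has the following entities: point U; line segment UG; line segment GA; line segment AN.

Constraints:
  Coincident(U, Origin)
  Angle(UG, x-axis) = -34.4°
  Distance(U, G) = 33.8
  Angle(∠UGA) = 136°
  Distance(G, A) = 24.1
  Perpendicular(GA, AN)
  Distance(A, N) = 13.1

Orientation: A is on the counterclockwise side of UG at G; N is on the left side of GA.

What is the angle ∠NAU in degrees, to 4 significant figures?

64.13°

U is at the origin; UG runs at -34.4° with length 33.8, so G = 33.8·(cos -34.4°, sin -34.4°) = (27.89, -19.10). ∠UGA = 136.0°, so GA runs at -34.4° + (180° − 136.0°) = 9.600° from the x-axis; with |GA| = 24.1, A = G + 24.1·(cos 9.600°, sin 9.600°) = (51.65, -15.08). GA ⟂ AN; with |AN| = 13.1 on the left of GA, N = A + 13.1·(-0.1668, 0.9860) = (49.47, -2.160). Then cos ∠NAU = AN·AU / (|AN||AU|), giving 64.13°.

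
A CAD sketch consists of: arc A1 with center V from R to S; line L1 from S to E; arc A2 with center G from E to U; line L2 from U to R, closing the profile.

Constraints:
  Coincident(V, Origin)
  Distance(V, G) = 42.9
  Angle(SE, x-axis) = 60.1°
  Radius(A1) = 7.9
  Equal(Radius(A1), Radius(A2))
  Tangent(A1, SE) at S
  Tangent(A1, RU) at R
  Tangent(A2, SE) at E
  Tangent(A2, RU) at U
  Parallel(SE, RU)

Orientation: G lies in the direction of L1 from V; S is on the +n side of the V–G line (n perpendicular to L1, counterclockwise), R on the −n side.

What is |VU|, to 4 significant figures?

43.62

The slot axis is L1's direction at 60.1°, so u = (cos 60.1°, sin 60.1°) = (0.4985, 0.8669) and n = (−sin 60.1°, cos 60.1°) = (-0.8669, 0.4985). V is at the origin and G lies 42.9 along u from V, so G = 42.9·u = (21.39, 37.19). Tangency of A1 to both parallel lines with radius 7.9 puts S and R at V ± 7.9·n: S = (-6.848, 3.938), R = (6.848, -3.938). Equal radii place E and U the same way about G: E = G + 7.9·n = (14.54, 41.13), U = G − 7.9·n = (28.23, 33.25). Then |VU| = |U − V| = 43.62.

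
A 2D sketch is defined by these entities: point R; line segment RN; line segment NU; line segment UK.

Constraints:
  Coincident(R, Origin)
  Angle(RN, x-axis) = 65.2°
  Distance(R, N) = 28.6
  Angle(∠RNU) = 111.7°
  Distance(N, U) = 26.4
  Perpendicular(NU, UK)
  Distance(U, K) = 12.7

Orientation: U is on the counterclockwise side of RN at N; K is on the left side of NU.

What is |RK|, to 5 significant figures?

39.492

R is at the origin; RN runs at 65.2° with length 28.6, so N = 28.6·(cos 65.2°, sin 65.2°) = (11.996, 25.962). ∠RNU = 111.7°, so NU runs at 65.2° + (180° − 111.7°) = 133.50° from the x-axis; with |NU| = 26.4, U = N + 26.4·(cos 133.50°, sin 133.50°) = (-6.1762, 45.112). NU is perpendicular to UK; with |UK| = 12.7 on the left of NU, K = U + 12.7·(-0.72537, -0.68835) = (-15.388, 36.370). Then |RK| = |K − R| = 39.492.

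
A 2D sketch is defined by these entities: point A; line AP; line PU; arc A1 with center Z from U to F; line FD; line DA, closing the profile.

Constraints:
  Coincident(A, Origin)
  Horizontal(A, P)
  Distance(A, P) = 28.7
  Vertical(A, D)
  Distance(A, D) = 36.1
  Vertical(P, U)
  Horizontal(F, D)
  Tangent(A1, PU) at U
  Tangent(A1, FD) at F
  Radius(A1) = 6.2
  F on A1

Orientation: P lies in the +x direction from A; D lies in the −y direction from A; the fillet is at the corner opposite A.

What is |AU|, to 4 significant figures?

41.45

A is at the origin; A and P share the same y with |AP| = 28.7 and P on the +x side, so P = (28.70, 0.000). AD is vertical with |AD| = 36.1 and D on the −y side, so D = (0.000, -36.10). The virtual corner opposite A is at (28.70, -36.10). The tangent condition forces ZU to be normal to PU and tangency of A1 to FD means the radius ZF is perpendicular to FD, with radius 6.2, so the center Z sits 6.2 in from both sides at Z = (22.50, -29.90). That places the tangent points at U = (28.70, -29.90) on PU and F = (22.50, -36.10) on FD. Then |AU| = |U − A| = 41.45.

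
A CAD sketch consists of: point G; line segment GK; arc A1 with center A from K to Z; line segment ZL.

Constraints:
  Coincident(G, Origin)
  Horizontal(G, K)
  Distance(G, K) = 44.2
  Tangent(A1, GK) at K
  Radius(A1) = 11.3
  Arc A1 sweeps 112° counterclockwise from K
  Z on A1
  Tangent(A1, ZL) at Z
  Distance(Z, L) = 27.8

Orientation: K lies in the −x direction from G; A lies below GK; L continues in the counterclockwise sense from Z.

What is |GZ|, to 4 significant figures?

56.84

G is at the origin; GK is horizontal with |GK| = 44.2 and K on the −x side, so K = (-44.20, 0.000). Tangency of A1 to GK means the radius AK is perpendicular to GK, so A = K + (0, -11.3) = (-44.20, -11.30). On A1, K sits at bearing 90° from A; a 112° counterclockwise sweep puts Z at bearing 202°, so Z = A + 11.3·(cos 202°, sin 202°) = (-54.68, -15.53). Then |GZ| = |Z − G| = 56.84.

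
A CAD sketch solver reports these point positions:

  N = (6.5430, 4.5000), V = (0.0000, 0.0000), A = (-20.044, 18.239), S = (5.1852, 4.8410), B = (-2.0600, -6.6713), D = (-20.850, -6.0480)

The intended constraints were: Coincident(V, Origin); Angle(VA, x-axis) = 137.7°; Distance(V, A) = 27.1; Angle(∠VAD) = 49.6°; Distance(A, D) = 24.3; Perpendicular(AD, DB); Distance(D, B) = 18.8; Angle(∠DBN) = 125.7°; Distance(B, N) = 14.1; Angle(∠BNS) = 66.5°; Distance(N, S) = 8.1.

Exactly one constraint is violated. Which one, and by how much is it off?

Distance(N, S) = 8.1 — off by 6.70.

V = (0.00, 0.00) ✓; VA at 137.7° ✓; |VA| = 27.10 ✓; ∠VAD = 49.60° ✓; |AD| = 24.30 ✓; ∠(AD, DB) = 90.00° ✓; |DB| = 18.80 ✓; ∠DBN = 125.7° ✓; |BN| = 14.10 ✓; ∠BNS = 66.50° ✓; |NS| = 1.400 ✗.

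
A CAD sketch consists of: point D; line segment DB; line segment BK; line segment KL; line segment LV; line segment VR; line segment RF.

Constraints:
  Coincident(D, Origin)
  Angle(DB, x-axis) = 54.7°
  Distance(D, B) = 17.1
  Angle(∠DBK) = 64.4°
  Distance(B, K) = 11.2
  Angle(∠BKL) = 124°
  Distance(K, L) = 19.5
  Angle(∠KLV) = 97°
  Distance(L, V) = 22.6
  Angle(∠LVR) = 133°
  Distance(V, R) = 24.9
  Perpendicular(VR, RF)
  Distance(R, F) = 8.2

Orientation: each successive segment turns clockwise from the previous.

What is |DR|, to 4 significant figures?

30.05

D is at the origin; DB runs at 54.7° with length 17.1, so B = (9.881, 13.96). ∠DBK = 64.4° gives BK at -60.90° from the x-axis; with |BK| = 11.2, K = (15.33, 4.170). ∠BKL = 124.0° gives KL at -116.9° from the x-axis; with |KL| = 19.5, L = (6.506, -13.22). ∠KLV = 97.0° gives LV at 160.1° from the x-axis; with |LV| = 22.6, V = (-14.74, -5.528). ∠LVR = 133.0° gives VR at 113.1° from the x-axis; with |VR| = 24.9, R = (-24.51, 17.38). Then |DR| = |R − D| = 30.05.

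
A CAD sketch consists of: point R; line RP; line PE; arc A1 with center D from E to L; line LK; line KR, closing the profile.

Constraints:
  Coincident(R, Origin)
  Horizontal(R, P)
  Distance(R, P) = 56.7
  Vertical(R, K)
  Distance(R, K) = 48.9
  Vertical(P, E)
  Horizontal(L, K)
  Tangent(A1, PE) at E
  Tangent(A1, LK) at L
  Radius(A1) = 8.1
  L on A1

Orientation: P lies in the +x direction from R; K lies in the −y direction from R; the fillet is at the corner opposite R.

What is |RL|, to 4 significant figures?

68.94

R is at the origin; R and P share the same y with |RP| = 56.7 and P on the +x side, so P = (56.70, 0.000). R and K share the same x with |RK| = 48.9 and K on the −y side, so K = (0.000, -48.90). The virtual corner opposite R is at (56.70, -48.90). A1 meets PE tangentially, so DE is at right angles to PE and since A1 is tangent to LK there, DL ⟂ LK, with radius 8.1, so the center D sits 8.1 in from both sides at D = (48.60, -40.80). That places the tangent points at E = (56.70, -40.80) on PE and L = (48.60, -48.90) on LK. Then |RL| = |L − R| = 68.94.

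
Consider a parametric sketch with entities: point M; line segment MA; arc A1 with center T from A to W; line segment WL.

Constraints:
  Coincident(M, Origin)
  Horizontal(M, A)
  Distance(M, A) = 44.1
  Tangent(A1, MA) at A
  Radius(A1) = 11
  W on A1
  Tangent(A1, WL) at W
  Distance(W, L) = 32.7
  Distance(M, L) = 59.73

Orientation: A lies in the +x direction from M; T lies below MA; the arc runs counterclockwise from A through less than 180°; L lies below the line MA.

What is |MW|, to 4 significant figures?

35.71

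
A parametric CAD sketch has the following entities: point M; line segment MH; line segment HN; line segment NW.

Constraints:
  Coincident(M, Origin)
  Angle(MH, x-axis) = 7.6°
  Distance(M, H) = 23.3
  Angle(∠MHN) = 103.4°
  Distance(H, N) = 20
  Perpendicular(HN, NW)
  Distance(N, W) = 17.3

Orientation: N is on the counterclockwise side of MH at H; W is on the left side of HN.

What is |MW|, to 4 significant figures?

25.96

M is at the origin; MH runs at 7.6° with length 23.3, so H = 23.3·(cos 7.6°, sin 7.6°) = (23.10, 3.082). ∠MHN = 103.4°, so HN runs at 7.6° + (180° − 103.4°) = 84.20° from the x-axis; with |HN| = 20.0, N = H + 20.0·(cos 84.20°, sin 84.20°) = (25.12, 22.98). HN is perpendicular to NW; with |NW| = 17.3 on the left of HN, W = N + 17.3·(-0.9949, 0.1011) = (7.905, 24.73). Then |MW| = |W − M| = 25.96.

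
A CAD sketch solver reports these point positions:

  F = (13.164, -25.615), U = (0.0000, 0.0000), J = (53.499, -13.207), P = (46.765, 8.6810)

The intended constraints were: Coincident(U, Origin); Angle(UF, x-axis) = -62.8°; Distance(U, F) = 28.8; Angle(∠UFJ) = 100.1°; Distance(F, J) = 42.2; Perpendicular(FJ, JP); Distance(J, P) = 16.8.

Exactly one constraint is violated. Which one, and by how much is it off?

Distance(J, P) = 16.8 — off by 6.10.

U = (0.00, 0.00) ✓; UF at -62.80° ✓; |UF| = 28.80 ✓; ∠UFJ = 100.1° ✓; |FJ| = 42.20 ✓; ∠(FJ, JP) = 90.00° ✓; |JP| = 22.90 ✗.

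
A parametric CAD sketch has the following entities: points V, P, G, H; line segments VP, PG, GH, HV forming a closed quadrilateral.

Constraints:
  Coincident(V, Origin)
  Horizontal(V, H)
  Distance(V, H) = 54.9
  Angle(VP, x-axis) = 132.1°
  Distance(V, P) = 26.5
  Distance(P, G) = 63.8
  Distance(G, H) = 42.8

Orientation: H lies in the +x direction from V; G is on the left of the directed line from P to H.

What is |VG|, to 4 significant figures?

58.92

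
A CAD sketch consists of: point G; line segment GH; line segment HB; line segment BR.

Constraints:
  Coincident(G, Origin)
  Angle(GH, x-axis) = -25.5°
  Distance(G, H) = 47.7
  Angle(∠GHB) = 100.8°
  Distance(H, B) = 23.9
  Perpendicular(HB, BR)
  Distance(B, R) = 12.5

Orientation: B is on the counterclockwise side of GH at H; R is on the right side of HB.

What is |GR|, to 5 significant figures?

67.833

∠GHB = 100.8°, so HB runs at -25.5° + (180° − 100.8°) = 53.700° from the x-axis; with |HB| = 23.9, B = H + 23.9·(cos 53.700°, sin 53.700°) = (57.202, -1.2737). HB ⟂ BR; with |BR| = 12.5 on the right of HB, R = B + 12.5·(0.80593, -0.59201) = (67.277, -8.6739). Then |GR| = |R − G| = 67.833.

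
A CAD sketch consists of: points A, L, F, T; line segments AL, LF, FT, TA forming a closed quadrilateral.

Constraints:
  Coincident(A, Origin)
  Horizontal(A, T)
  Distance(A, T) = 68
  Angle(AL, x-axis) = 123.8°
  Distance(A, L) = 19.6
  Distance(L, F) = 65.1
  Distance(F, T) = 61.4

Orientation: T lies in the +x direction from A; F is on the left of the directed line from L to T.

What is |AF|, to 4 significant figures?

68.95

Checks: |LF| = 65.10 ✓; |FT| = 61.40 ✓.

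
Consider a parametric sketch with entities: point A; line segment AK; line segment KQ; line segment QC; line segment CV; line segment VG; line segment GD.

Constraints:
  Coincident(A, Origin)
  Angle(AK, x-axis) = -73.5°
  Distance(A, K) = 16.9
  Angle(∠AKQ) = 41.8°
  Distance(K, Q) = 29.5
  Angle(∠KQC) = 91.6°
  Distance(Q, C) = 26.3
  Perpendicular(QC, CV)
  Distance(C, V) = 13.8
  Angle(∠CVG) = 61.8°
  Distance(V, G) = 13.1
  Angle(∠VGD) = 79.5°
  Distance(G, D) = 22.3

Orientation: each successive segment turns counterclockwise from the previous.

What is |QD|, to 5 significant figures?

30.323

A is at the origin; AK runs at -73.5° with length 16.9, so K = (4.7999, -16.204). ∠AKQ = 41.8° gives KQ at 64.700° from the x-axis; with |KQ| = 29.5, Q = (17.407, 10.466). ∠KQC = 91.6° gives QC at 153.10° from the x-axis; with |QC| = 26.3, C = (-6.0474, 22.365). The perpendicularity gives CV at right angles to QC, so CV runs at -116.90°; with |CV| = 13.8, V = (-12.291, 10.059). ∠CVG = 61.8° gives VG at 1.3000° from the x-axis; with |VG| = 13.1, G = (0.80567, 10.356). ∠VGD = 79.5° gives GD at 101.80° from the x-axis; with |GD| = 22.3, D = (-3.7546, 32.185). Then |QD| = |D − Q| = 30.323.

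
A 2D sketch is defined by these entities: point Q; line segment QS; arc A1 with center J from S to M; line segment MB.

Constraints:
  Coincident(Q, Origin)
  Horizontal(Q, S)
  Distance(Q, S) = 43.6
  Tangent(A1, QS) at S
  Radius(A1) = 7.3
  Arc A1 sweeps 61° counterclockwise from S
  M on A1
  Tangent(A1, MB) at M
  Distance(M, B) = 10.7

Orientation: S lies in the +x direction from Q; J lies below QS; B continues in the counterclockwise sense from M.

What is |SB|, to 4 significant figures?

17.49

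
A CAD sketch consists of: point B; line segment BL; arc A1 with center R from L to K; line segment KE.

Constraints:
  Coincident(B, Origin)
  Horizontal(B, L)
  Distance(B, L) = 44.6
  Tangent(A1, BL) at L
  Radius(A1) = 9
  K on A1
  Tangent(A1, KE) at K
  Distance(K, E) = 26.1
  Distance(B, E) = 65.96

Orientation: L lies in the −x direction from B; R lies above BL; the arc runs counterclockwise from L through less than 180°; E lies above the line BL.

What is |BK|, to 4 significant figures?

41.18

Checks: |RK| = 9.000 ✓; ∠(RK, KE) = 90.00° ✓; |KE| = 26.10 ✓; |BE| = 65.96 ✓.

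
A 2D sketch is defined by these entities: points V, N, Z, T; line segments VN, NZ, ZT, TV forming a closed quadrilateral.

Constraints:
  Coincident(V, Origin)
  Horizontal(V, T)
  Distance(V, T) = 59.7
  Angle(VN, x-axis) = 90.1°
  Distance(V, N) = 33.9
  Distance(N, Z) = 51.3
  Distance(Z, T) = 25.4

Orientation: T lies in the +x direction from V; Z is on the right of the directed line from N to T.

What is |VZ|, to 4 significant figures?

34.82

V is at the origin; VT is horizontal with |VT| = 59.7 and T in +x, so T = (59.7, 0). VN runs at 90.1° with |VN| = 33.9, so N = (-0.05917, 33.90). Z is determined by |NZ| = 51.3 and |ZT| = 25.4 together: it lies at the intersection of circle(N, 51.3) and circle(T, 25.4). With |NT| = 68.70, the foot of the radical line on NT is 48.81 from N and the perpendicular offset is √(51.3² − 48.81²) = 15.79. Taking the right-of-NT solution: Z = (34.60, -3.918).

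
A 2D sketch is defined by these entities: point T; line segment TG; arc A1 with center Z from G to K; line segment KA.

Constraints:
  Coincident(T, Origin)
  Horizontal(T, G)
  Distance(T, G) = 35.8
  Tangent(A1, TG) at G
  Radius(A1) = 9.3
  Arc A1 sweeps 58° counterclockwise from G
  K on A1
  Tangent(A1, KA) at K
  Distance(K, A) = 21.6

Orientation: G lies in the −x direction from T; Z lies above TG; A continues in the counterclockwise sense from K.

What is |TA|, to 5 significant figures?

28.035

On A1, G sits at bearing -90° from Z; a 58° counterclockwise sweep puts K at bearing -32°, so K = Z + 9.3·(cos -32°, sin -32°) = (-27.913, 4.3718). A1 meets KA tangentially, so ZK is at right angles to KA, so KA runs along (−sin -32°, cos -32°); with |KA| = 21.6, A = (-16.467, 22.690). Then |TA| = |A − T| = 28.035.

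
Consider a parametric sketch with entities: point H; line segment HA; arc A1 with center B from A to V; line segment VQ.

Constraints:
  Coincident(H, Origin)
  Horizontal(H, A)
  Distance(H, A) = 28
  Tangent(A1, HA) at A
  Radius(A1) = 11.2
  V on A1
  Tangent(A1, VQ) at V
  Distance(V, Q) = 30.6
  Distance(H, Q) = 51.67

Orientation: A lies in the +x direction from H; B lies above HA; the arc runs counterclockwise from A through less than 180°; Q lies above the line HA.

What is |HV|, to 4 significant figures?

41.36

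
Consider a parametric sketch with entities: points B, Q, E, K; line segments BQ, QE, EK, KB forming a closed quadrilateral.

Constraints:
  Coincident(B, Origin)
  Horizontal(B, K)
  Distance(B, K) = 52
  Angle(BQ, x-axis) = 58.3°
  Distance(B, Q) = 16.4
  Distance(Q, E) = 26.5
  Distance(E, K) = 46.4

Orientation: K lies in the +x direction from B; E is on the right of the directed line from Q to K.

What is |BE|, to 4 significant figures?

14.50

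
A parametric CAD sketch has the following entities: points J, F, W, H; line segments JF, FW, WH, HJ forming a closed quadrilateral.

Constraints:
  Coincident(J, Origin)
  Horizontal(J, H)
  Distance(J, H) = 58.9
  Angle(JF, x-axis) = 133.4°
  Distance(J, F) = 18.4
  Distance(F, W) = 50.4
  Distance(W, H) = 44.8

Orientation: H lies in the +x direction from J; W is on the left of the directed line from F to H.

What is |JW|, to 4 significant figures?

48.46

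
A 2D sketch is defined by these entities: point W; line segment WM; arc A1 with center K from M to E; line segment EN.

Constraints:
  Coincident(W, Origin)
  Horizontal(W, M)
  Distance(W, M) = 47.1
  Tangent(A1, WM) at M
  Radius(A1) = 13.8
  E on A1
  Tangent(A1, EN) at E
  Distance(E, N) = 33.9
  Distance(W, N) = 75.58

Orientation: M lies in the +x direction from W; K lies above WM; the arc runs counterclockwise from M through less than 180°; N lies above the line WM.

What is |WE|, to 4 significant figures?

62.68

W is at the origin; W and M share the same y with |WM| = 47.1 and M on the +x side, so M = (47.10, 0.000). Tangency of A1 to WM means the radius KM is perpendicular to WM, so K = M + (0, 13.8) = (47.10, 13.80). Since KE ⟂ EN (tangency), |KN| = √(13.8² + 33.9²) = 36.60 regardless of where E sits on A1. So N lies on both circle(W, 75.58) and circle(K, 36.60); the above-WM intersection is N = (57.68, 48.84). E is the foot of the tangent from N: E = (60.84, 15.09).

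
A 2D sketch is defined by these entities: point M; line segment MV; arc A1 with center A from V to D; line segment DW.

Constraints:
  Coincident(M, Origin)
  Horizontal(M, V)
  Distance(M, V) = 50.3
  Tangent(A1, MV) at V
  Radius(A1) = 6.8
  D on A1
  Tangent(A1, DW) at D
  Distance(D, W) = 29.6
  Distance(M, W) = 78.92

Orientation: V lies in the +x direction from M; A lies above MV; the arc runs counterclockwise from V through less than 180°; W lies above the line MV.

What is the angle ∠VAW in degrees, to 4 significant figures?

125.4°

M is at the origin; M and V share the same y with |MV| = 50.3 and V on the +x side, so V = (50.30, 0.000). Since A1 is tangent to MV there, AV ⟂ MV, so A = V + (0, 6.8) = (50.30, 6.800). Since AD ⟂ DW (tangency), |AW| = √(6.8² + 29.6²) = 30.37 regardless of where D sits on A1. So W lies on both circle(M, 78.92) and circle(A, 30.37); the above-MV intersection is W = (75.05, 24.40). D is the foot of the tangent from W: D = (55.38, 2.280).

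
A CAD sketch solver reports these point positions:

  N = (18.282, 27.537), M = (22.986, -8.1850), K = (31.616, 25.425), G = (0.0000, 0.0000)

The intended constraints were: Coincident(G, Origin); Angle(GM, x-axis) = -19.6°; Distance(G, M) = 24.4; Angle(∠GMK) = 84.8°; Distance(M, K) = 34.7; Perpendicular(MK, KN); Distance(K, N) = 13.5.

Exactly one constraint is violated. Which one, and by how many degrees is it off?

Perpendicular(MK, KN) — off by 5.40°.

G = (0.00, 0.00) ✓; GM at -19.60° ✓; |GM| = 24.40 ✓; ∠GMK = 84.80° ✓; |MK| = 34.70 ✓; ∠(MK, KN) = 95.40° ✗; |KN| = 13.50 ✓.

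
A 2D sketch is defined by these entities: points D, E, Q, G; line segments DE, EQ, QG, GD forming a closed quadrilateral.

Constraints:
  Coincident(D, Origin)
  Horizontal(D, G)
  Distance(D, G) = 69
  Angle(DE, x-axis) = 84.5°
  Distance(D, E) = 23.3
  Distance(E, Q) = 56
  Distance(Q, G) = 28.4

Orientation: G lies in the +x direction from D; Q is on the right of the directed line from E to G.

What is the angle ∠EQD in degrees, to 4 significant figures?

24.02°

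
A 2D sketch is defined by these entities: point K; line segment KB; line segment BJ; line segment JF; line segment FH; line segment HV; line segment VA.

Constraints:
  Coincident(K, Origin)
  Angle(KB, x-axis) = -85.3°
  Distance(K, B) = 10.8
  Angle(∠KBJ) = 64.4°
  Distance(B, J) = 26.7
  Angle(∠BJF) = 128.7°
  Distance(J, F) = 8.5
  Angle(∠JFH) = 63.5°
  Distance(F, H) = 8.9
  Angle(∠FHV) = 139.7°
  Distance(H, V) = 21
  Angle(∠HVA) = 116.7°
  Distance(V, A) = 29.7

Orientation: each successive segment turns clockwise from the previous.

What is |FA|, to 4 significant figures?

46.08

K is at the origin; KB runs at -85.3° with length 10.8, so B = (0.8849, -10.76). ∠KBJ = 64.4° gives BJ at 159.1° from the x-axis; with |BJ| = 26.7, J = (-24.06, -1.239). ∠BJF = 128.7° gives JF at 107.8° from the x-axis; with |JF| = 8.5, F = (-26.66, 6.854). ∠JFH = 63.5° gives FH at -8.700° from the x-axis; with |FH| = 8.9, H = (-17.86, 5.508). ∠FHV = 139.7° gives HV at -49.00° from the x-axis; with |HV| = 21.0, V = (-4.082, -10.34). ∠HVA = 116.7° gives VA at -112.3° from the x-axis; with |VA| = 29.7, A = (-15.35, -37.82). Then |FA| = |A − F| = 46.08.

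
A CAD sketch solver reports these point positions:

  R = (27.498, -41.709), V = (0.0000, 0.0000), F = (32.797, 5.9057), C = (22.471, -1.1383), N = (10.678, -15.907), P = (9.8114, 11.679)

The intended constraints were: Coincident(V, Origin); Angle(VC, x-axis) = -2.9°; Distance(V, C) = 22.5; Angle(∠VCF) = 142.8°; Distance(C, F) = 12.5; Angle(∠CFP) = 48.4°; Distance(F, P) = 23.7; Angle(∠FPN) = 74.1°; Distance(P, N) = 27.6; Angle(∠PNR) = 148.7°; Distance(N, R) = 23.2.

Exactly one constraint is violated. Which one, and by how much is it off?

Distance(N, R) = 23.2 — off by 7.60.

V = (0.00, 0.00) ✓; VC at -2.900° ✓; |VC| = 22.50 ✓; ∠VCF = 142.8° ✓; |CF| = 12.50 ✓; ∠CFP = 48.40° ✓; |FP| = 23.70 ✓; ∠FPN = 74.10° ✓; |PN| = 27.60 ✓; ∠PNR = 148.7° ✓; |NR| = 30.80 ✗.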